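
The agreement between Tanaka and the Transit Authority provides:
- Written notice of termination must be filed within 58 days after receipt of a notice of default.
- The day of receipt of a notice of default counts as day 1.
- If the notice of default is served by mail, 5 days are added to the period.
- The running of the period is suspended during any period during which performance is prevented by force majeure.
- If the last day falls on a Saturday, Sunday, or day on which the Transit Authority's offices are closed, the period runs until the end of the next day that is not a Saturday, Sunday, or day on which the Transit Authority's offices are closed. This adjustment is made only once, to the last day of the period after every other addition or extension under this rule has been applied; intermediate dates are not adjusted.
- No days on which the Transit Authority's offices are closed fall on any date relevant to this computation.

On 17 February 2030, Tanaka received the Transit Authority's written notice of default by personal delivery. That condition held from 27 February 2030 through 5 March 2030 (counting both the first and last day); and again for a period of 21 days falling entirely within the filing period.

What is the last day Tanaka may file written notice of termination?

May 13, 2030

Counting 17 February 2030 as day 1, day 58 is April 15, 2030.
Service was not by mail, so no mail extension applies.
From February 27, 2030 through March 5, 2030 inclusive is 7 days; tolling adds 7 days: April 15, 2030 + 7 days = April 22, 2030.
Tolling adds 21 days: April 22, 2030 + 21 days = May 13, 2030.
May 13, 2030 is a Monday and not a day on which the Transit Authority's offices are closed, so no extension applies.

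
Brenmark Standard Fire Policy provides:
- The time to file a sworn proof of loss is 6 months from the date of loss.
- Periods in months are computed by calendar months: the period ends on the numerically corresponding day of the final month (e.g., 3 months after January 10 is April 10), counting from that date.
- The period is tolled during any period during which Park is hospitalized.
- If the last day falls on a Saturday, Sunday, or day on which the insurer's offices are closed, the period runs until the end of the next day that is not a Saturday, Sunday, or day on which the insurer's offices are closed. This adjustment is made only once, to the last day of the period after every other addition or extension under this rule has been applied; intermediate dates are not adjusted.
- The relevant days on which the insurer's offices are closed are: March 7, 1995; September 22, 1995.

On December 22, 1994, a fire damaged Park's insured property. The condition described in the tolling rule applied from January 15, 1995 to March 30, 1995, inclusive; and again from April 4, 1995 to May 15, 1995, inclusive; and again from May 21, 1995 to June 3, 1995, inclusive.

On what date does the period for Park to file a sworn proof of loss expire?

6 months after December 22, 1994 is June 22, 1995.
From January 15, 1995 through March 30, 1995 inclusive is 75 days; tolling adds 75 days: June 22, 1995 + 75 days = September 5, 1995.
From April 4, 1995 through May 15, 1995 inclusive is 42 days; tolling adds 42 days: September 5, 1995 + 42 days = October 17, 1995.
From May 21, 1995 through June 3, 1995 inclusive is 14 days; tolling adds 14 days: October 17, 1995 + 14 days = October 31, 1995.
October 31, 1995 is a Tuesday and not a day on which the insurer's offices are closed, so no extension applies.

October 31, 1995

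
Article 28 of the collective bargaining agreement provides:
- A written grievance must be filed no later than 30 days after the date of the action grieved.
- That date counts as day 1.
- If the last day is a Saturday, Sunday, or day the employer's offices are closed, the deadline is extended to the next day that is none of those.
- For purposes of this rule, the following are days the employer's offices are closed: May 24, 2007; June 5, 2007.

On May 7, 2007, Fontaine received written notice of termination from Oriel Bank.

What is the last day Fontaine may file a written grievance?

June 6, 2007

Counting May 7, 2007 as day 1, day 30 is June 5, 2007.
June 5, 2007 is a listed holiday. The next qualifying day is June 6, 2007.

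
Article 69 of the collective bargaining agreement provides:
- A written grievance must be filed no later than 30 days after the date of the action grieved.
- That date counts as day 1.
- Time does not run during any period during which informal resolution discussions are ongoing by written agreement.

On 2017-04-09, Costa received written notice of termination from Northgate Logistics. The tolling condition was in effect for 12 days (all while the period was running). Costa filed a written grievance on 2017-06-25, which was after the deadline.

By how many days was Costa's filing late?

Counting 2017-04-09 as day 1, day 30 is May 8, 2017.
Tolling adds 12 days: May 8, 2017 + 12 days = May 20, 2017.
The deadline is May 20, 2017; from May 20, 2017 to June 25, 2017 is 36 days.

36 days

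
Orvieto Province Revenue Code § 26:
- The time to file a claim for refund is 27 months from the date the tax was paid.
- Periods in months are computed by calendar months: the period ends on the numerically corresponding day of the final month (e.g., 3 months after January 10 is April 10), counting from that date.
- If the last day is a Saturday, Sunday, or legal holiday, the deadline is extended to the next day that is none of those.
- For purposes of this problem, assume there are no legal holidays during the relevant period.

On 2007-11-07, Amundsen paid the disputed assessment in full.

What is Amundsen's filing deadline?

February 8, 2010

27 months after 2007-11-07 is February 7, 2010.
February 7, 2010 is Sunday. The next qualifying day is February 8, 2010.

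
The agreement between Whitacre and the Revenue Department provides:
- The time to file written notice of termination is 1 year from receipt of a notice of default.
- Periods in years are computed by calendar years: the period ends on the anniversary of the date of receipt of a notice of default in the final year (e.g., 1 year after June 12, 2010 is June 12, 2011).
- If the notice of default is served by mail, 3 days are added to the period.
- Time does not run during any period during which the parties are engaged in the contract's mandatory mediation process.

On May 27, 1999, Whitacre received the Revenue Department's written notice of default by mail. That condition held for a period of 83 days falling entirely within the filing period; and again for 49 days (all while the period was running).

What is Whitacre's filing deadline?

1 year after May 27, 1999 is May 27, 2000.
Service was by mail, adding 3 days: May 27, 2000 + 3 days = May 30, 2000.
Tolling adds 83 days: May 30, 2000 + 83 days = August 21, 2000.
Tolling adds 49 days: August 21, 2000 + 49 days = October 9, 2000.

October 9, 2000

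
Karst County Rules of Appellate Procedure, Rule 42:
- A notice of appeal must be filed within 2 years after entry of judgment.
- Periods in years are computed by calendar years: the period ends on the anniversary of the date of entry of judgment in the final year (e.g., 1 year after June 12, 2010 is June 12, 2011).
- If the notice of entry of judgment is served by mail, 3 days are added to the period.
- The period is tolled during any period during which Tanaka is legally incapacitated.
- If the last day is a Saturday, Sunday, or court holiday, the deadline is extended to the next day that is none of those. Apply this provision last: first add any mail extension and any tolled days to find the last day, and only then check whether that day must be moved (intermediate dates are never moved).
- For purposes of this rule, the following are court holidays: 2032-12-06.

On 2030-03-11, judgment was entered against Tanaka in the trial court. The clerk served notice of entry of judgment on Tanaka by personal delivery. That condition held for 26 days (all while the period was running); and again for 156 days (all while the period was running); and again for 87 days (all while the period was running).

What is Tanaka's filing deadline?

2 years after 2030-03-11 is March 11, 2032.
Service was not by mail, so no mail extension applies.
Tolling adds 26 days: March 11, 2032 + 26 days = April 6, 2032.
Tolling adds 156 days: April 6, 2032 + 156 days = September 9, 2032.
Tolling adds 87 days: September 9, 2032 + 87 days = December 5, 2032.
December 5, 2032 is Sunday; December 6, 2032 is a listed holiday. The next qualifying day is December 7, 2032.

December 7, 2032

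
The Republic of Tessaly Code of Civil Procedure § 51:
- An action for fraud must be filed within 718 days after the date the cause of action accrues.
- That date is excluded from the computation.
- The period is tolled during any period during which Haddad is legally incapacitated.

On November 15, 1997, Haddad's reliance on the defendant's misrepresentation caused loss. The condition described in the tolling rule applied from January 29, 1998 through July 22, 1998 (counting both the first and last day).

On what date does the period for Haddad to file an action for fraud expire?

April 26, 2000

718 days after November 15, 1997 is November 3, 1999.
From January 29, 1998 through July 22, 1998 inclusive is 175 days; tolling adds 175 days: November 3, 1999 + 175 days = April 26, 2000.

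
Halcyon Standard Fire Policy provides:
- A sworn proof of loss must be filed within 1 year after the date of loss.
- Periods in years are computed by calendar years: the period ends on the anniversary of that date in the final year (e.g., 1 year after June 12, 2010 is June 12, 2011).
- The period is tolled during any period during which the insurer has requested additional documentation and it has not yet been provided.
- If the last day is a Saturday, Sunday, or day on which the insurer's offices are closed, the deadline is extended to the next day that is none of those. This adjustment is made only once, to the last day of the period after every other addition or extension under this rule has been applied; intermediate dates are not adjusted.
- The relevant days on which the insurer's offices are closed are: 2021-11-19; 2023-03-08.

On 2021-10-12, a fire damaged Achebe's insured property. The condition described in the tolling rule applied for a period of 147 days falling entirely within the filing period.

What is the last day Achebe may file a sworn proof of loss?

1 year after 2021-10-12 is October 12, 2022.
Tolling adds 147 days: October 12, 2022 + 147 days = March 8, 2023.
March 8, 2023 is a listed holiday. The next qualifying day is March 9, 2023.

March 9, 2023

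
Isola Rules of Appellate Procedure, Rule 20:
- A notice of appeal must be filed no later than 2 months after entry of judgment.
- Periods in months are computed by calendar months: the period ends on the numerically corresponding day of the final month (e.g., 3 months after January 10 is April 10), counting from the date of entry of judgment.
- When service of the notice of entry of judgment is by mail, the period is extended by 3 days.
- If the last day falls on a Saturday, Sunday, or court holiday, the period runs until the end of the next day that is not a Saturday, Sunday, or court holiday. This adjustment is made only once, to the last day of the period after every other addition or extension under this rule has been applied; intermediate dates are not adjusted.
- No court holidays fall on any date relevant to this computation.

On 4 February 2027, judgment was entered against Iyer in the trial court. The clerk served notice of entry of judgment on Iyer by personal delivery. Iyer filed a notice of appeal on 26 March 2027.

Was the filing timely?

2 months after 4 February 2027 is April 4, 2027.
Service was not by mail, so no mail extension applies.
April 4, 2027 is Sunday. The next qualifying day is April 5, 2027.
The deadline is April 5, 2027; the filing on March 26, 2027 is on or before that date.

Yes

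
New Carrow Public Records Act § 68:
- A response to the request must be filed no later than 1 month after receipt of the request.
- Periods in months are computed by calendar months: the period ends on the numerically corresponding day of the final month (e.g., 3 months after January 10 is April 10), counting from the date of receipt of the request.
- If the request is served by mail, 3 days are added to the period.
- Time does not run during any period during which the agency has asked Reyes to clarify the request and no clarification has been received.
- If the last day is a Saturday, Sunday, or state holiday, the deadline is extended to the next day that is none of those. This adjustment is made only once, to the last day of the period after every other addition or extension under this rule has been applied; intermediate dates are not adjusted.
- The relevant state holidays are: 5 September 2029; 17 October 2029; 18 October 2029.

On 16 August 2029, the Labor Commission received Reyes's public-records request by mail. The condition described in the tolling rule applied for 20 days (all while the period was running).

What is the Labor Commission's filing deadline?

October 9, 2029

1 month after 16 August 2029 is September 16, 2029.
Service was by mail, adding 3 days: September 16, 2029 + 3 days = September 19, 2029.
Tolling adds 20 days: September 19, 2029 + 20 days = October 9, 2029.
October 9, 2029 is a Tuesday and not a state holiday, so no extension applies.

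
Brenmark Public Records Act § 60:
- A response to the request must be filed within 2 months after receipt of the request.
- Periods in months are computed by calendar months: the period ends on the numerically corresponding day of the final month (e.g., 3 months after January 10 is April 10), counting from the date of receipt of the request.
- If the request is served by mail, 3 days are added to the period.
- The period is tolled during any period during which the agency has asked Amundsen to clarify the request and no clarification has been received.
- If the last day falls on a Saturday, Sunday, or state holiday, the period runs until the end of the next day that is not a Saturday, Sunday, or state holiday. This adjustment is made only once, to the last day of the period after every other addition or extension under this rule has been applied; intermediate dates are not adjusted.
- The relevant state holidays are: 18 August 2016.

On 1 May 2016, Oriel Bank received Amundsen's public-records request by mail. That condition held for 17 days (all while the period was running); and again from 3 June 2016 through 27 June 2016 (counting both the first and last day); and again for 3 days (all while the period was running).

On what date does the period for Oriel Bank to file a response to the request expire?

2 months after 1 May 2016 is July 1, 2016.
Service was by mail, adding 3 days: July 1, 2016 + 3 days = July 4, 2016.
Tolling adds 17 days: July 4, 2016 + 17 days = July 21, 2016.
From June 3, 2016 through June 27, 2016 inclusive is 25 days; tolling adds 25 days: July 21, 2016 + 25 days = August 15, 2016.
Tolling adds 3 days: August 15, 2016 + 3 days = August 18, 2016.
August 18, 2016 is a listed holiday. The next qualifying day is August 19, 2016.

August 19, 2016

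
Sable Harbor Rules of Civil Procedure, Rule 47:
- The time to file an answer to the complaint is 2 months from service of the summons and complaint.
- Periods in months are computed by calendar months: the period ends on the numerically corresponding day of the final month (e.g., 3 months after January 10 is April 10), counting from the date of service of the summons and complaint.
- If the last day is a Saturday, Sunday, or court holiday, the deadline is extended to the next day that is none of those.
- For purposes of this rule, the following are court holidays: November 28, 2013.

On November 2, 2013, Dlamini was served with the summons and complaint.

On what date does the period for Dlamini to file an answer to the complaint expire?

2 months after November 2, 2013 is January 2, 2014.
January 2, 2014 is a Thursday and not a court holiday, so no extension applies.

January 2, 2014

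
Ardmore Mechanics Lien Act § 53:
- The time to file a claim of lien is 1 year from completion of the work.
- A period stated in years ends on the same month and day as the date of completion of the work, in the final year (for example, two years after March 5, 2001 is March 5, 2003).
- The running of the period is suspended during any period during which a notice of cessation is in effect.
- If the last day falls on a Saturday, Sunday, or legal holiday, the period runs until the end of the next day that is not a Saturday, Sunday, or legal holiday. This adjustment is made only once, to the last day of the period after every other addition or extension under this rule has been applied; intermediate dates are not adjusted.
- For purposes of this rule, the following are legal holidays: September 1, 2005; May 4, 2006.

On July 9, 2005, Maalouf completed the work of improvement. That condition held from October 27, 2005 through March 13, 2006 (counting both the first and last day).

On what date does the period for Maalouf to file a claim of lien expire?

1 year after July 9, 2005 is July 9, 2006.
From October 27, 2005 through March 13, 2006 inclusive is 138 days; tolling adds 138 days: July 9, 2006 + 138 days = November 24, 2006.
November 24, 2006 is a Friday and not a legal holiday, so no extension applies.

November 24, 2006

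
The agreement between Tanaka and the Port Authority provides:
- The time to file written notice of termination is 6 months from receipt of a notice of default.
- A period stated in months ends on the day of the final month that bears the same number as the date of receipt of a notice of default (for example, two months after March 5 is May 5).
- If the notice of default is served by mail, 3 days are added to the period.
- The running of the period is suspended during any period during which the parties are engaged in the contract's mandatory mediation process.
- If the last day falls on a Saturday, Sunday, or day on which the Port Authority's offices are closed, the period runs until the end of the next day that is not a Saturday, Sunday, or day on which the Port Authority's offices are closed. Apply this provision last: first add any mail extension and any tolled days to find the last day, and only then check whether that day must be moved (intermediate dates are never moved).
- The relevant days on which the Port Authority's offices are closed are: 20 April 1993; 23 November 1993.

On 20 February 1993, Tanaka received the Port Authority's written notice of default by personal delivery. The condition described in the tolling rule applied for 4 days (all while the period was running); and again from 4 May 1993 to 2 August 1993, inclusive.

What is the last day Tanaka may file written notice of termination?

6 months after 20 February 1993 is August 20, 1993.
Service was not by mail, so no mail extension applies.
Tolling adds 4 days: August 20, 1993 + 4 days = August 24, 1993.
From May 4, 1993 through August 2, 1993 inclusive is 91 days; tolling adds 91 days: August 24, 1993 + 91 days = November 23, 1993.
November 23, 1993 is a listed holiday. The next qualifying day is November 24, 1993.

November 24, 1993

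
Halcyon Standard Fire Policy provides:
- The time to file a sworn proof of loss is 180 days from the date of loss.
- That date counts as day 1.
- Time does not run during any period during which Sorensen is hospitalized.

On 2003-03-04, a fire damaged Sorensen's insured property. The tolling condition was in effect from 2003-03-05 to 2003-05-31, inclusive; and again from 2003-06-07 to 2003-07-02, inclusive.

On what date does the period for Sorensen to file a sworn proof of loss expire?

Counting 2003-03-04 as day 1, day 180 is August 30, 2003.
From March 5, 2003 through May 31, 2003 inclusive is 88 days; tolling adds 88 days: August 30, 2003 + 88 days = November 26, 2003.
From June 7, 2003 through July 2, 2003 inclusive is 26 days; tolling adds 26 days: November 26, 2003 + 26 days = December 22, 2003.

December 22, 2003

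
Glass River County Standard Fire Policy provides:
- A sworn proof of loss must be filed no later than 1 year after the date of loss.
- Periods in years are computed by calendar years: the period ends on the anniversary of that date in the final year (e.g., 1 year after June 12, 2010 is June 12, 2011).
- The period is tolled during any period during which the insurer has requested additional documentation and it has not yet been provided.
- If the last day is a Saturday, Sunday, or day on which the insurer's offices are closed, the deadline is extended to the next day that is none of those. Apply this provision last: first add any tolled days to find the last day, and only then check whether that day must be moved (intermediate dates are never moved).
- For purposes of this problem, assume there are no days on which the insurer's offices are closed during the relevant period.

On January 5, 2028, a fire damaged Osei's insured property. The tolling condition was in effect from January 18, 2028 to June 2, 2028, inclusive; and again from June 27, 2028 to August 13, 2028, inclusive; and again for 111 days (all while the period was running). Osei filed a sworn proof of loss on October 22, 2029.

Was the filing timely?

1 year after January 5, 2028 is January 5, 2029.
From January 18, 2028 through June 2, 2028 inclusive is 137 days; tolling adds 137 days: January 5, 2029 + 137 days = May 22, 2029.
From June 27, 2028 through August 13, 2028 inclusive is 48 days; tolling adds 48 days: May 22, 2029 + 48 days = July 9, 2029.
Tolling adds 111 days: July 9, 2029 + 111 days = October 28, 2029.
October 28, 2029 is Sunday. The next qualifying day is October 29, 2029.
The deadline is October 29, 2029; the filing on October 22, 2029 is on or before that date.

Yes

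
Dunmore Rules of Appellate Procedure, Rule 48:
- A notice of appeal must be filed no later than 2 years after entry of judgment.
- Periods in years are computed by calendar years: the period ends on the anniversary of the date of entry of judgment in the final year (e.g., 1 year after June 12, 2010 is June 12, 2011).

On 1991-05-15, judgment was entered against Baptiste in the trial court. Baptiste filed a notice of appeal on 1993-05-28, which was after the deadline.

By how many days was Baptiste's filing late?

2 years after 1991-05-15 is May 15, 1993.
The deadline is May 15, 1993; from May 15, 1993 to May 28, 1993 is 13 days.

13 days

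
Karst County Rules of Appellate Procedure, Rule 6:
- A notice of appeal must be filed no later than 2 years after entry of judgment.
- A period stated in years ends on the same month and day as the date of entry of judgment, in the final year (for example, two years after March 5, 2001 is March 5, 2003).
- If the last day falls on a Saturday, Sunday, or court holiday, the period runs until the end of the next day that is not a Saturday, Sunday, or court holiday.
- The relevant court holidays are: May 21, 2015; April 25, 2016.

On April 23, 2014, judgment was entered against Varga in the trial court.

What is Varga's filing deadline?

2 years after April 23, 2014 is April 23, 2016.
April 23, 2016 is Saturday; April 24, 2016 is Sunday; April 25, 2016 is a listed holiday. The next qualifying day is April 26, 2016.

April 26, 2016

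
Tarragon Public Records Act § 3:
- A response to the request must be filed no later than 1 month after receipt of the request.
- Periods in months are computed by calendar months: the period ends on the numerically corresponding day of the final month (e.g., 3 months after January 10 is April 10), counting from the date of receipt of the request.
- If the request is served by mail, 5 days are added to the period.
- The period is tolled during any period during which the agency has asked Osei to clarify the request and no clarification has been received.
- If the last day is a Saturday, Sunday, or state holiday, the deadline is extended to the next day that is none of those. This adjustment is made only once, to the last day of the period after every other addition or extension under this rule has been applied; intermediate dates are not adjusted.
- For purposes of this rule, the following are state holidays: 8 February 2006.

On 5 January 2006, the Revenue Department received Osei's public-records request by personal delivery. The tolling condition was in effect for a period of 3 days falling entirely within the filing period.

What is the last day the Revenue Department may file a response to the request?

1 month after 5 January 2006 is February 5, 2006.
Service was not by mail, so no mail extension applies.
Tolling adds 3 days: February 5, 2006 + 3 days = February 8, 2006.
February 8, 2006 is a listed holiday. The next qualifying day is February 9, 2006.

February 9, 2006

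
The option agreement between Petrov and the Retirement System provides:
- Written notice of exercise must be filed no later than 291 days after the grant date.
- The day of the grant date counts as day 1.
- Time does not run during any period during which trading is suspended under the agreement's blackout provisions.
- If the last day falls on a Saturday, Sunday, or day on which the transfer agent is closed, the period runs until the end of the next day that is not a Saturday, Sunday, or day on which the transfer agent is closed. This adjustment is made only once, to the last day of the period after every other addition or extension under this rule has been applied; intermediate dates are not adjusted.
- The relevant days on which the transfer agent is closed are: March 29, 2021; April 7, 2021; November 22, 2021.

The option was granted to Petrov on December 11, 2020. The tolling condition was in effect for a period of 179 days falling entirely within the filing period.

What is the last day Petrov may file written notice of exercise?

Counting December 11, 2020 as day 1, day 291 is September 27, 2021.
Tolling adds 179 days: September 27, 2021 + 179 days = March 25, 2022.
March 25, 2022 is a Friday and not a day on which the transfer agent is closed, so no extension applies.

March 25, 2022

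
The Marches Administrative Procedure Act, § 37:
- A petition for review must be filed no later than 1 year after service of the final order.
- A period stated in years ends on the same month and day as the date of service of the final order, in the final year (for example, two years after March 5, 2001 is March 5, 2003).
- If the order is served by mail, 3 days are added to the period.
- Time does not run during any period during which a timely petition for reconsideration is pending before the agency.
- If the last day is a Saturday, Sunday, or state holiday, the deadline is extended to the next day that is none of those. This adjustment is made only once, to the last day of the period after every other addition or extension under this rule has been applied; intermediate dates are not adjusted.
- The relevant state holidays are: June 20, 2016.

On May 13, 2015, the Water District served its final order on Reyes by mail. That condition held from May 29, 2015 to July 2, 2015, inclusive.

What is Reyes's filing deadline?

June 21, 2016

1 year after May 13, 2015 is May 13, 2016.
Service was by mail, adding 3 days: May 13, 2016 + 3 days = May 16, 2016.
From May 29, 2015 through July 2, 2015 inclusive is 35 days; tolling adds 35 days: May 16, 2016 + 35 days = June 20, 2016.
June 20, 2016 is a listed holiday. The next qualifying day is June 21, 2016.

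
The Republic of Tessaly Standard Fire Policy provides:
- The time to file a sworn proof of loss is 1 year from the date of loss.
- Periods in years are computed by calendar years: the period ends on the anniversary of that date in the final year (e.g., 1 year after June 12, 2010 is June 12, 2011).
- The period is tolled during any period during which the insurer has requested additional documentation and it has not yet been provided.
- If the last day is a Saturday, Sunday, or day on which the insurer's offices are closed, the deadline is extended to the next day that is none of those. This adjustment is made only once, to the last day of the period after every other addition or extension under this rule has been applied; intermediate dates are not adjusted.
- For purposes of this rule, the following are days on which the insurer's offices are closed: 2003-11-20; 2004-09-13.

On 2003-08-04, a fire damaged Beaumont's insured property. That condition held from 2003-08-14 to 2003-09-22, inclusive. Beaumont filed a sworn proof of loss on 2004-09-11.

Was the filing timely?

Yes

1 year after 2003-08-04 is August 4, 2004.
From August 14, 2003 through September 22, 2003 inclusive is 40 days; tolling adds 40 days: August 4, 2004 + 40 days = September 13, 2004.
September 13, 2004 is a listed holiday. The next qualifying day is September 14, 2004.
The deadline is September 14, 2004; the filing on September 11, 2004 is on or before that date.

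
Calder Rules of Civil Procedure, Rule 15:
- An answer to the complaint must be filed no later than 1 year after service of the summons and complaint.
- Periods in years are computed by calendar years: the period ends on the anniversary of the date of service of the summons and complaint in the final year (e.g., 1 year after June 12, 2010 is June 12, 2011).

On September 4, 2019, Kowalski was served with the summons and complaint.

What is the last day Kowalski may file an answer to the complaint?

1 year after September 4, 2019 is September 4, 2020.

September 4, 2020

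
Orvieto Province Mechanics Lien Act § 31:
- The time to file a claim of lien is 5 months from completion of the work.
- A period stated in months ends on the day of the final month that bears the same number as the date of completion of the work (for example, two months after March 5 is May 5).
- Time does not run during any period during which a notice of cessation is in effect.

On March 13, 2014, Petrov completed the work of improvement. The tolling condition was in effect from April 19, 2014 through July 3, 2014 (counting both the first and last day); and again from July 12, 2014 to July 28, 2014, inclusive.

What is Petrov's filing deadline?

5 months after March 13, 2014 is August 13, 2014.
From April 19, 2014 through July 3, 2014 inclusive is 76 days; tolling adds 76 days: August 13, 2014 + 76 days = October 28, 2014.
From July 12, 2014 through July 28, 2014 inclusive is 17 days; tolling adds 17 days: October 28, 2014 + 17 days = November 14, 2014.

November 14, 2014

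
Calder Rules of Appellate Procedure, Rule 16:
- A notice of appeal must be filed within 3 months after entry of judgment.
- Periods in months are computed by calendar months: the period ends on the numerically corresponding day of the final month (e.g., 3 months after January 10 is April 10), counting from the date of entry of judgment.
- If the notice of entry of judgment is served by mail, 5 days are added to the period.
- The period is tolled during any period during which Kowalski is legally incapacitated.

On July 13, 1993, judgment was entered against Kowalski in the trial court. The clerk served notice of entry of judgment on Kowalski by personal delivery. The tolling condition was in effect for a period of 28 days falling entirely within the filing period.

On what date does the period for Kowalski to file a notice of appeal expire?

November 10, 1993

3 months after July 13, 1993 is October 13, 1993.
Service was not by mail, so no mail extension applies.
Tolling adds 28 days: October 13, 1993 + 28 days = November 10, 1993.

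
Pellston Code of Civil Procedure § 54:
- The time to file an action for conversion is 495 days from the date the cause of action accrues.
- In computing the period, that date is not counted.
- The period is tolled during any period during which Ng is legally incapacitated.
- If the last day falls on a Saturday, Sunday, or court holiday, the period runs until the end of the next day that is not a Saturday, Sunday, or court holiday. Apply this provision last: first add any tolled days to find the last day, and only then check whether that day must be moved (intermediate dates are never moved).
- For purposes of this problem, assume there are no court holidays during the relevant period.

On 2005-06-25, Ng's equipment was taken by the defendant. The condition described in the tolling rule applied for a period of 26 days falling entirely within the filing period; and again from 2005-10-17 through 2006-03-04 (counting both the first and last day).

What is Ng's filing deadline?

495 days after 2005-06-25 is November 2, 2006.
Tolling adds 26 days: November 2, 2006 + 26 days = November 28, 2006.
From October 17, 2005 through March 4, 2006 inclusive is 139 days; tolling adds 139 days: November 28, 2006 + 139 days = April 16, 2007.
April 16, 2007 is a Monday and not a court holiday, so no extension applies.

April 16, 2007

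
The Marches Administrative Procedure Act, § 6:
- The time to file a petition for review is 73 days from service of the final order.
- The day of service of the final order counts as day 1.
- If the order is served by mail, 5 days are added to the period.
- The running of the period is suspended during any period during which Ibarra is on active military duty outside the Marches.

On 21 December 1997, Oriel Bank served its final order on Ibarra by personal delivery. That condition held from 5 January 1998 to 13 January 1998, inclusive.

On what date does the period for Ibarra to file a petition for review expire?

March 12, 1998

Counting 21 December 1997 as day 1, day 73 is March 3, 1998.
Service was not by mail, so no mail extension applies.
From January 5, 1998 through January 13, 1998 inclusive is 9 days; tolling adds 9 days: March 3, 1998 + 9 days = March 12, 1998.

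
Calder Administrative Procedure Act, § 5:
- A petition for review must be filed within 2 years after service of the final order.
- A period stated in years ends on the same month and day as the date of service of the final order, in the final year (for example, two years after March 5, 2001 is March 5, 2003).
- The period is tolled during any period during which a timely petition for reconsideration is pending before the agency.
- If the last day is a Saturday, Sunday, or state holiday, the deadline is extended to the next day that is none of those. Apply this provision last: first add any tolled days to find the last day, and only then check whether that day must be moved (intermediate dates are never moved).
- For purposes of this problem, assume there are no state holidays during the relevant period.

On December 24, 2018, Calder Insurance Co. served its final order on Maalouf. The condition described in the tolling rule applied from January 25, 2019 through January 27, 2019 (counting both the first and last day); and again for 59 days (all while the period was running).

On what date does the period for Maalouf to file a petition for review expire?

February 24, 2021

2 years after December 24, 2018 is December 24, 2020.
From January 25, 2019 through January 27, 2019 inclusive is 3 days; tolling adds 3 days: December 24, 2020 + 3 days = December 27, 2020.
Tolling adds 59 days: December 27, 2020 + 59 days = February 24, 2021.
February 24, 2021 is a Wednesday and not a state holiday, so no extension applies.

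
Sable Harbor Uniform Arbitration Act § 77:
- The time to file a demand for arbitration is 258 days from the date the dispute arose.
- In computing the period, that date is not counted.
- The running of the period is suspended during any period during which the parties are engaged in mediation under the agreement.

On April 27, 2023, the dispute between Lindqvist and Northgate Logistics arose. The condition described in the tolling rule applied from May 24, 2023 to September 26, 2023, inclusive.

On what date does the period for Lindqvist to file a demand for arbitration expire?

258 days after April 27, 2023 is January 10, 2024.
From May 24, 2023 through September 26, 2023 inclusive is 126 days; tolling adds 126 days: January 10, 2024 + 126 days = May 15, 2024.

May 15, 2024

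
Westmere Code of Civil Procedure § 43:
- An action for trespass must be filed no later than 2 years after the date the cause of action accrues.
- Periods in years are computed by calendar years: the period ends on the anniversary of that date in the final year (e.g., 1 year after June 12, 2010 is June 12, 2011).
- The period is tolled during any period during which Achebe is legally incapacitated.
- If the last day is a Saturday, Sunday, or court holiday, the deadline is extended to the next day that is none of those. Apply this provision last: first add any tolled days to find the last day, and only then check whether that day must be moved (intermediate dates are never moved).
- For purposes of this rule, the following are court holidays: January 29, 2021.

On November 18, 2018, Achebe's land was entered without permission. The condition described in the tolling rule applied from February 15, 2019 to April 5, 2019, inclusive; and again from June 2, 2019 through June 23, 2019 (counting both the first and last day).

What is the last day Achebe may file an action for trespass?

2 years after November 18, 2018 is November 18, 2020.
From February 15, 2019 through April 5, 2019 inclusive is 50 days; tolling adds 50 days: November 18, 2020 + 50 days = January 7, 2021.
From June 2, 2019 through June 23, 2019 inclusive is 22 days; tolling adds 22 days: January 7, 2021 + 22 days = January 29, 2021.
January 29, 2021 is a listed holiday; January 30, 2021 is Saturday; January 31, 2021 is Sunday. The next qualifying day is February 1, 2021.

February 1, 2021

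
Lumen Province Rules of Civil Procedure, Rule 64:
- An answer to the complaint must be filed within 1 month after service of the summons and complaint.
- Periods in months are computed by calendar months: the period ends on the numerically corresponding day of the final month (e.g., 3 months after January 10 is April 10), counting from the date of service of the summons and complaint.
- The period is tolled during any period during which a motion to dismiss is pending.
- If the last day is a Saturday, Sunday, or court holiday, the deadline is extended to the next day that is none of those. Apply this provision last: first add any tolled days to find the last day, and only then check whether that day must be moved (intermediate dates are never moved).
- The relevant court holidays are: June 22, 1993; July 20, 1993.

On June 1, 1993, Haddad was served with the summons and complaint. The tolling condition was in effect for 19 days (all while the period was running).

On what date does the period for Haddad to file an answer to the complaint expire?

1 month after June 1, 1993 is July 1, 1993.
Tolling adds 19 days: July 1, 1993 + 19 days = July 20, 1993.
July 20, 1993 is a listed holiday. The next qualifying day is July 21, 1993.

July 21, 1993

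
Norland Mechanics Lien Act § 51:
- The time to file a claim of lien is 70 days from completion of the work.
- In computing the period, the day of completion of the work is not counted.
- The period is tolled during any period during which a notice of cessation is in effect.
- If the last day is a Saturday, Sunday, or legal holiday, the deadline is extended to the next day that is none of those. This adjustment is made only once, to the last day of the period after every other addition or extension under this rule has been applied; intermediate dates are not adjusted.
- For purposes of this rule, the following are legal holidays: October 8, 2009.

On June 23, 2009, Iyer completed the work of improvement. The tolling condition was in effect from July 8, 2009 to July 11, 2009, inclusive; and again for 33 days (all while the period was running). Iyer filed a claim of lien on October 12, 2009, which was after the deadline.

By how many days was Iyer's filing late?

70 days after June 23, 2009 is September 1, 2009.
From July 8, 2009 through July 11, 2009 inclusive is 4 days; tolling adds 4 days: September 1, 2009 + 4 days = September 5, 2009.
Tolling adds 33 days: September 5, 2009 + 33 days = October 8, 2009.
October 8, 2009 is a listed holiday. The next qualifying day is October 9, 2009.
The deadline is October 9, 2009; from October 9, 2009 to October 12, 2009 is 3 days.

3 days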